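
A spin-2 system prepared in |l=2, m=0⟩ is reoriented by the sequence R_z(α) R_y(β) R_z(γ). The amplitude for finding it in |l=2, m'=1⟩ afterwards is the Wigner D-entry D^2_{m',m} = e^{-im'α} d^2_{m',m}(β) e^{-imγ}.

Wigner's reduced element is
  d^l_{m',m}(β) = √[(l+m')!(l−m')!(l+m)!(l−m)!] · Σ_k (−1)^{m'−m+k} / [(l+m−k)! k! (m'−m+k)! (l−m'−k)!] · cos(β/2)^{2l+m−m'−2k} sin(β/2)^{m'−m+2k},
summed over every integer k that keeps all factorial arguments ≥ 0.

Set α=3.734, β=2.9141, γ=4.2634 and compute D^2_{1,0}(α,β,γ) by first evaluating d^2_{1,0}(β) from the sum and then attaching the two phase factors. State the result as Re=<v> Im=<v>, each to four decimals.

Re=-0.2233 Im=0.1503

D^2_{1,0}(3.734,2.9141,4.2634) = e^{-i·1·3.734}·d^2_{1,0}(2.9141)·e^{-i·0·4.2634}. Compute d first:
c=cos(2.9141/2)=0.113501, s=sin(2.9141/2)=0.993538; N=√[6·1·2·2]=4.898979
k∈{0,1} keeps every argument non-negative
  k=0: (−1)^1·4.8990/(2)·0.1135^3·0.9935^1 = -0.003558
  k=1: (−1)^2·4.8990/(2)·0.1135^1·0.9935^3 = +0.272665
d^2_{1,0}(2.9141) = -0.003558 +0.272665 = +0.269107
Attach z-rotation phases: D = e^{-i(1)(3.734)}·(+0.269107)·e^{-i(0)(4.2634)} = -0.223250+0.150258i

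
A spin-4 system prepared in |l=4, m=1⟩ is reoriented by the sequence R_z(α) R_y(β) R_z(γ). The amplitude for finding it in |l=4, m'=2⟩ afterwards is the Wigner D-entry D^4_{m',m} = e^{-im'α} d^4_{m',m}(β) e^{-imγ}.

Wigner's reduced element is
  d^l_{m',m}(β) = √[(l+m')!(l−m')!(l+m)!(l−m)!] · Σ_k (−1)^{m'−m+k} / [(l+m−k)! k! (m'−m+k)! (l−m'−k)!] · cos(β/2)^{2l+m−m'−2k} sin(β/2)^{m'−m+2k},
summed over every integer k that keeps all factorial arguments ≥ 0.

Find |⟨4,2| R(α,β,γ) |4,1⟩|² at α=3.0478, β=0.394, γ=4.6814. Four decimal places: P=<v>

P=0.3409

First d^4_{2,1}(β=0.394), then the phase factors e^{-i(2)α} and e^{-i(1)γ}:
With c≡cos(β/2)=0.980658 and s≡sin(β/2)=0.195728, N=[720·2·120·6]^{1/2}=1018.233765
The bounds max(0,m−m')=0 and min(l+m,l−m')=2 give 3 terms
  k=0: (−1)^1·1018.2338/(240)·0.9807^7·0.1957^1 = -0.724291
  k=1: (−1)^2·1018.2338/(48)·0.9807^5·0.1957^3 = +0.144263
  k=2: (−1)^3·1018.2338/(72)·0.9807^3·0.1957^5 = -0.003831
d^4_{2,1}(0.394) = -0.724291 +0.144263 -0.003831 = -0.583860
|D^4_{2,1}|² = |d^4_{2,1}(β)|² = (-0.583860)² = 0.340892 (the z-rotation phases have unit modulus)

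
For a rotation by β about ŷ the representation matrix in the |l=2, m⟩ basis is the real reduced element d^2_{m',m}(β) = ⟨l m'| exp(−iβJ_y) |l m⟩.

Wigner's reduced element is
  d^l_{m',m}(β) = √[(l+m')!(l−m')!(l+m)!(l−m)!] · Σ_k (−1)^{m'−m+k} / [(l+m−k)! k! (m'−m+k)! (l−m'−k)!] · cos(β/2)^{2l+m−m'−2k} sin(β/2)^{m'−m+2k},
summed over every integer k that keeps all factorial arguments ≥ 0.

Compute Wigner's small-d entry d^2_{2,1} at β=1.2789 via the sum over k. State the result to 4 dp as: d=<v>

d^2_{2,1}(β=1.2789) via Wigner's sum:
c=cos(1.2789/2)=0.802424, s=sin(1.2789/2)=0.596754; N=√[24·1·6·1]=12.000000
Admissible k: 0..0 (factorial args all ≥0)
  k=0: (−1)^1·12.0000/(6)·0.8024^3·0.5968^1 = -0.616648
d^2_{2,1}(1.2789) = -0.616648

d=-0.6166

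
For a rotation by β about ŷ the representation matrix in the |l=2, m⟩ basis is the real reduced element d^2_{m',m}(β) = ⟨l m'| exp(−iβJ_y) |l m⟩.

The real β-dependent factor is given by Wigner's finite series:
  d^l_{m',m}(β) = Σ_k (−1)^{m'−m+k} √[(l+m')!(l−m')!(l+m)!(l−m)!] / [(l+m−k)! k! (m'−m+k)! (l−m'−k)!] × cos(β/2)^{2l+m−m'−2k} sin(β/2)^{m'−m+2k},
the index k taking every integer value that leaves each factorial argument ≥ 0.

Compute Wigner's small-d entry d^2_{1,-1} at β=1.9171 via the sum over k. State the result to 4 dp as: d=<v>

d=0.2151

d^2_{1,-1}(β=1.9171) via Wigner's sum:
c=cos(1.9171/2)=0.574707, s=sin(1.9171/2)=0.818359; N=√[6·1·1·6]=6.000000
The bounds max(0,m−m')=0 and min(l+m,l−m')=1 give 2 terms
  k=0: (−1)^2·6.0000/(2)·0.5747^2·0.8184^2 = +0.663594
  k=1: (−1)^3·6.0000/(6)·0.5747^0·0.8184^4 = -0.448514
d^2_{1,-1}(1.9171) = +0.663594 -0.448514 = +0.215080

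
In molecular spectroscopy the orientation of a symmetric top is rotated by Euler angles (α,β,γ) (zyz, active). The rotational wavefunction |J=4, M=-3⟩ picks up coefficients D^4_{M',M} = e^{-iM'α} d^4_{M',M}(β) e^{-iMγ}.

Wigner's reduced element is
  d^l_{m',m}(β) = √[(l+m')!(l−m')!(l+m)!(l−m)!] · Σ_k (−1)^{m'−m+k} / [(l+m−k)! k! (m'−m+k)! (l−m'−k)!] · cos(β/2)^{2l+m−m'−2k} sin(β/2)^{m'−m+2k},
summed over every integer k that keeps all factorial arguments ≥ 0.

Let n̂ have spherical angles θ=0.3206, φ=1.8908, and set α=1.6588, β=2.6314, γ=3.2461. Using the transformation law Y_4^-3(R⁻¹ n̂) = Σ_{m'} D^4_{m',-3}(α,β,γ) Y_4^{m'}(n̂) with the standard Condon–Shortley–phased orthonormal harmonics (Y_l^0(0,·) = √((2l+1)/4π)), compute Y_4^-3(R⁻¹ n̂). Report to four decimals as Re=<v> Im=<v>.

Re=-0.2760 Im=-0.1929

Need the full column D^4_{m',-3} for m'=−4..4 at α=1.6588, β=2.6314, γ=3.2461.
cos(β/2)=0.252339, sin(β/2)=0.967639
d^4_{-4,-3}: single k=1 term ⇒ +0.000178;  D = -0.000140-0.000110i
d^4_{-3,-3}: k∈[0..1] ⇒ +0.000016 -0.001692 = -0.001676;  D = +0.000915-0.001404i
d^4_{-2,-3}: k∈[0..1] ⇒ -0.000236 +0.010405 = +0.010169;  D = +0.008975+0.004782i
d^4_{-1,-3}: k∈[0..1] ⇒ +0.001919 -0.047023 = -0.045104;  D = -0.017628+0.041517i
d^4_{0,-3}: k∈[0..1] ⇒ -0.010968 +0.161281 = +0.150313;  D = -0.142985-0.046358i
d^4_{1,-3}: k∈[0..1] ⇒ +0.047023 -0.414876 = -0.367853;  D = +0.082256-0.358538i
d^4_{2,-3}: k∈[0..1] ⇒ -0.153004 +0.749965 = +0.596961;  D = +0.591326+0.081832i
d^4_{3,-3}: k∈[0..1] ⇒ +0.365886 -0.768612 = -0.402726;  D = -0.019931+0.402232i
d^4_{4,-3}: single k=0 term ⇒ -0.566921;  D = +0.566501-0.021817i
Y_4^{m'}(θ=0.3206,φ=1.8908) and Σ D·Y over m':
  (-0.0001-0.0001i)·(+0.0013-0.0042i)  (+0.0009-0.0014i)·(+0.0305+0.0213i)  (+0.0090+0.0048i)·(-0.1414+0.1052i)  (-0.0176+0.0415i)·(-0.1471-0.4439i)  (-0.1430-0.0464i)·(+0.4626+0.0000i)  (+0.0823-0.3585i)·(+0.1471-0.4439i)  (+0.5913+0.0818i)·(-0.1414-0.1052i)  (-0.0199+0.4022i)·(-0.0305+0.0213i)  (+0.5665-0.0218i)·(+0.0013+0.0042i)
Y_4^-3(R⁻¹ n̂) = -0.276022-0.192867i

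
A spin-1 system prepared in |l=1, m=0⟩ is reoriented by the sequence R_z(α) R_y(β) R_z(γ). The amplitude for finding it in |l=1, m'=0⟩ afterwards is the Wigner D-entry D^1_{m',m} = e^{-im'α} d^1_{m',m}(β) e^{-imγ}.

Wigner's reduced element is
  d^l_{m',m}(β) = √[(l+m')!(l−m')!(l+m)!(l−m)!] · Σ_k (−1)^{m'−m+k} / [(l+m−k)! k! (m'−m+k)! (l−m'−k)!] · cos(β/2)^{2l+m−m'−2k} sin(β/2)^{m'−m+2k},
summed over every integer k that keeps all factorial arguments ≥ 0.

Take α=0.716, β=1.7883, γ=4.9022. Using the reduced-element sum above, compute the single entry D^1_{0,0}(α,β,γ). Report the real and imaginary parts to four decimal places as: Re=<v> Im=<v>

First d^1_{0,0}(β=1.7883), then the phase factors e^{-i(0)α} and e^{-i(0)γ}:
Half-angle: c=0.626182, s=0.779677. N=√(1·1·1·1)=1.000000
Admissible k: 0..1 (factorial args all ≥0)
  k=0: (−1)^0·1.0000/(1)·0.6262^2·0.7797^0 = +0.392104
  k=1: (−1)^1·1.0000/(1)·0.6262^0·0.7797^2 = -0.607896
d^1_{0,0}(1.7883) = +0.392104 -0.607896 = -0.215793
Phases: e^{-i·(0)·0.716}=+1.000000+0.000000i, e^{-i·(0)·4.9022}=+1.000000+0.000000i ⇒ D=-0.215793+0.000000i

Re=-0.2158 Im=0.0000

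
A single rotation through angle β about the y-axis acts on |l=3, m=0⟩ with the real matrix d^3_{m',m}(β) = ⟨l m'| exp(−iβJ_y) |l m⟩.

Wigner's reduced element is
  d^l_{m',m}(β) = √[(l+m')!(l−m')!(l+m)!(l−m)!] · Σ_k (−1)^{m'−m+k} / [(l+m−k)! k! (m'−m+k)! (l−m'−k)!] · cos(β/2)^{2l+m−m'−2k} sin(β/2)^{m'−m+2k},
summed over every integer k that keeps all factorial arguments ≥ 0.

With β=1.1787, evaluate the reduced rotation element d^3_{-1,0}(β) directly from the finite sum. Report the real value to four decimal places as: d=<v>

d^3_{-1,0}(β=1.1787) via Wigner's sum:
With c≡cos(β/2)=0.831302 and s≡sin(β/2)=0.555821, N=[2·24·6·6]^{1/2}=41.569219
k∈{1,2,3} keeps every argument non-negative
  k=1: (−1)^0·41.5692/(12)·0.8313^5·0.5558^1 = +0.764399
  k=2: (−1)^1·41.5692/(4)·0.8313^3·0.5558^3 = -1.025163
  k=3: (−1)^2·41.5692/(12)·0.8313^1·0.5558^5 = +0.152765
d^3_{-1,0}(1.1787) = +0.764399 -1.025163 +0.152765 = -0.108000

d=-0.1080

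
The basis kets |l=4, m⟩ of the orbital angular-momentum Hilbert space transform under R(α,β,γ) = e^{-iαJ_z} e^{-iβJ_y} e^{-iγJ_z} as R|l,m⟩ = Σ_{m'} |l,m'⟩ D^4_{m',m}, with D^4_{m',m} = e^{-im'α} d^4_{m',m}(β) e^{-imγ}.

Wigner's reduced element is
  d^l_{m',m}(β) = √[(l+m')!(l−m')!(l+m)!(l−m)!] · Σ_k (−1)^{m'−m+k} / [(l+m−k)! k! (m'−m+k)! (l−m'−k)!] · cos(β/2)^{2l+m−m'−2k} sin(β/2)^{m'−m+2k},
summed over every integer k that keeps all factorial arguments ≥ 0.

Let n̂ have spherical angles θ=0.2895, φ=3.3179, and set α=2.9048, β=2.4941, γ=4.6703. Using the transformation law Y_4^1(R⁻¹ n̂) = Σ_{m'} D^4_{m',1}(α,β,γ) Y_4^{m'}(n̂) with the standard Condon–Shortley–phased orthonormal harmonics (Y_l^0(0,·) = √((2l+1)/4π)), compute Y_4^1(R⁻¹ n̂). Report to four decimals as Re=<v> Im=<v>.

Re=0.0099 Im=0.0961

Need the full column D^4_{m',1} for m'=−4..4 at α=2.9048, β=2.4941, γ=4.6703.
cos(β/2)=0.318120, sin(β/2)=0.948050
d^4_{-4,1}: single k=5 term ⇒ +0.184513;  D = +0.145115+0.113959i
d^4_{-3,1}: k∈[4..5] ⇒ +0.109449 -0.583233 = -0.473784;  D = +0.293577+0.371865i
d^4_{-2,1}: k∈[3..5] ⇒ +0.039262 -0.523044 +0.929068 = +0.445286;  D = +0.186232+0.404471i
d^4_{-1,1}: k∈[2..5] ⇒ +0.009316 -0.248207 +1.102206 -0.652606 = +0.210709;  D = -0.040767-0.206728i
d^4_{0,1}: k∈[1..4] ⇒ +0.001398 -0.074494 +0.661604 -0.979324 = -0.390815;  D = +0.016444-0.390469i
d^4_{1,1}: k∈[0..3] ⇒ +0.000105 -0.013973 +0.248207 -0.734804 = -0.500466;  D = -0.137769+0.481130i
d^4_{2,1}: k∈[0..2] ⇒ -0.001326 +0.058892 -0.348696 = -0.291130;  D = +0.143562-0.253271i
d^4_{3,1}: k∈[0..1] ⇒ +0.007394 -0.109449 = -0.102055;  D = -0.069748+0.074500i
d^4_{4,1}: single k=0 term ⇒ -0.020775;  D = +0.017360-0.011412i
Y_4^{m'}(θ=0.2895,φ=3.3179) and Σ D·Y over m':
  (+0.1451+0.1140i)·(+0.0022-0.0019i)  (+0.2936+0.3719i)·(-0.0241+0.0141i)  (+0.1862+0.4045i)·(+0.1389-0.0511i)  (-0.0408-0.2067i)·(-0.4370+0.0779i)  (+0.0164-0.3905i)·(+0.5260+0.0000i)  (-0.1378+0.4811i)·(+0.4370+0.0779i)  (+0.1436-0.2533i)·(+0.1389+0.0511i)  (-0.0697+0.0745i)·(+0.0241+0.0141i)  (+0.0174-0.0114i)·(+0.0022+0.0019i)
Y_4^1(R⁻¹ n̂) = +0.009893+0.096100i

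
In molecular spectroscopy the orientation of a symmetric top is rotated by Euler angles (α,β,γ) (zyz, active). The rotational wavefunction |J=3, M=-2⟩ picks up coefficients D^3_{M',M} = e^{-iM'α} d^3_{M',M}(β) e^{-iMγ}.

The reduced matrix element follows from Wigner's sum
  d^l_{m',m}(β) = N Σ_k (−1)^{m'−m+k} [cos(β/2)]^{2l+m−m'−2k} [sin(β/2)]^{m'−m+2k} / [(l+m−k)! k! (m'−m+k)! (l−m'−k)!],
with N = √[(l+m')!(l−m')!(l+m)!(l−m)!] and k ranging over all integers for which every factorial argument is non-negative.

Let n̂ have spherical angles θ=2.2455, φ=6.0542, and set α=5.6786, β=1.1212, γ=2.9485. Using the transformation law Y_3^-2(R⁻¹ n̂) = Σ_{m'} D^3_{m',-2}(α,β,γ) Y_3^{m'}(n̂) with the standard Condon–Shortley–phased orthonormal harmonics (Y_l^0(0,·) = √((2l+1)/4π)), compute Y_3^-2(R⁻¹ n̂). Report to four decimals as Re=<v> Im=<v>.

Need the full column D^3_{m',-2} for m'=−3..3 at α=5.6786, β=1.1212, γ=2.9485.
cos(β/2)=0.846936, sin(β/2)=0.531694
d^3_{-3,-2}: single k=1 term ⇒ +0.567533;  D = -0.333967-0.458868i
d^3_{-2,-2}: k∈[0..1] ⇒ +0.369066 -0.727272 = -0.358206;  D = +0.008797+0.358098i
d^3_{-1,-2}: k∈[0..1] ⇒ -0.732682 +0.577522 = -0.155160;  D = -0.085035+0.129784i
d^3_{0,-2}: k∈[0..1] ⇒ +0.796687 -0.313986 = +0.482701;  D = +0.447151-0.181813i
d^3_{1,-2}: k∈[0..1] ⇒ -0.577522 +0.113805 = -0.463717;  D = -0.452702-0.100473i
d^3_{2,-2}: k∈[0..1] ⇒ +0.286629 -0.022593 = +0.264036;  D = +0.179554+0.193586i
d^3_{3,-2}: single k=0 term ⇒ -0.088153;  D = -0.012583-0.087250i
Y_3^{m'}(θ=2.2455,φ=6.0542) and Σ D·Y over m':
  (-0.3340-0.4589i)·(+0.1536+0.1260i)  (+0.0088+0.3581i)·(-0.3492-0.1721i)  (-0.0850+0.1298i)·(+0.2337+0.0545i)  (+0.4472-0.1818i)·(+0.2445+0.0000i)  (-0.4527-0.1005i)·(-0.2337+0.0545i)  (+0.1796+0.1936i)·(-0.3492+0.1721i)  (-0.0126-0.0873i)·(-0.1536+0.1260i)
Y_3^-2(R⁻¹ n̂) = +0.175672-0.283925i

Re=0.1757 Im=-0.2839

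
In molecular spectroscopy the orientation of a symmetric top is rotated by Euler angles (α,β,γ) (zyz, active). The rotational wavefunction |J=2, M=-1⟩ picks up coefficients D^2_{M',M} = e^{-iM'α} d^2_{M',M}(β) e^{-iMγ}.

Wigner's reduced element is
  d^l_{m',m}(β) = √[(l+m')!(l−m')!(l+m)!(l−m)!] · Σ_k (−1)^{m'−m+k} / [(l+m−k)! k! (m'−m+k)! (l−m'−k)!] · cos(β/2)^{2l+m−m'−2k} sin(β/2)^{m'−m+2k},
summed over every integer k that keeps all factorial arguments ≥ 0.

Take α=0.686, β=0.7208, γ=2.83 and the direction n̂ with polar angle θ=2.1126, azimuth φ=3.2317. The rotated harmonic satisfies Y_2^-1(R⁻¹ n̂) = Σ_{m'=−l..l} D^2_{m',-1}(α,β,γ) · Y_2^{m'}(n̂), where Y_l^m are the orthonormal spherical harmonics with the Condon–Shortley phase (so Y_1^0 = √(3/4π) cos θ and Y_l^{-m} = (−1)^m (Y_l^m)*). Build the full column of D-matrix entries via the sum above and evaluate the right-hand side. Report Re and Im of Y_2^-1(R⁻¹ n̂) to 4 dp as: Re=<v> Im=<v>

Need the full column D^2_{m',-1} for m'=−2..2 at α=0.686, β=0.7208, γ=2.83.
cos(β/2)=0.935756, sin(β/2)=0.352649
d^2_{-2,-1}: single k=1 term ⇒ +0.577909;  D = -0.282318-0.504257i
d^2_{-1,-1}: k∈[0..1] ⇒ +0.766744 -0.326686 = +0.440058;  D = -0.409572-0.160938i
d^2_{0,-1}: k∈[0..1] ⇒ -0.707792 +0.100523 = -0.607269;  D = +0.578027-0.186173i
d^2_{1,-1}: k∈[0..1] ⇒ +0.326686 -0.015466 = +0.311220;  D = -0.168783+0.261477i
d^2_{2,-1}: single k=0 term ⇒ -0.082077;  D = -0.009238-0.081555i
Y_2^{m'}(θ=2.1126,φ=3.2317) and Σ D·Y over m':
  (-0.2823-0.5043i)·(+0.2790-0.0508i)  (-0.4096-0.1609i)·(+0.3399-0.0307i)  (+0.5780-0.1862i)·(-0.0638+0.0000i)  (-0.1688+0.2615i)·(-0.3399-0.0307i)  (-0.0092-0.0816i)·(+0.2790+0.0508i)
Y_2^-1(R⁻¹ n̂) = -0.218449-0.263501i

Re=-0.2184 Im=-0.2635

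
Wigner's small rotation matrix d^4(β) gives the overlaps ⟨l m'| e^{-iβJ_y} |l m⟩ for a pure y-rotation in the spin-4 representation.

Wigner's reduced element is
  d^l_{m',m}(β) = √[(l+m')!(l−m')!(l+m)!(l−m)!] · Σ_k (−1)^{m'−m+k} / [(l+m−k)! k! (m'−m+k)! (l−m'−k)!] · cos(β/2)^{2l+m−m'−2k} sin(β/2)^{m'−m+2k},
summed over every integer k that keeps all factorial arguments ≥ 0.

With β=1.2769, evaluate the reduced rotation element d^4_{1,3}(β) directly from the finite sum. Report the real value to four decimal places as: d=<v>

d^4_{1,3}(β=1.2769) via Wigner's sum:
With c≡cos(β/2)=0.803020 and s≡sin(β/2)=0.595951, N=[120·6·5040·1]^{1/2}=1904.940944
Admissible k: 2..3 (factorial args all ≥0)
  k=2: (−1)^0·1904.9409/(240)·0.8030^6·0.5960^2 = +0.755878
  k=3: (−1)^1·1904.9409/(144)·0.8030^4·0.5960^4 = -0.693856
d^4_{1,3}(1.2769) = +0.755878 -0.693856 = +0.062022

d=0.0620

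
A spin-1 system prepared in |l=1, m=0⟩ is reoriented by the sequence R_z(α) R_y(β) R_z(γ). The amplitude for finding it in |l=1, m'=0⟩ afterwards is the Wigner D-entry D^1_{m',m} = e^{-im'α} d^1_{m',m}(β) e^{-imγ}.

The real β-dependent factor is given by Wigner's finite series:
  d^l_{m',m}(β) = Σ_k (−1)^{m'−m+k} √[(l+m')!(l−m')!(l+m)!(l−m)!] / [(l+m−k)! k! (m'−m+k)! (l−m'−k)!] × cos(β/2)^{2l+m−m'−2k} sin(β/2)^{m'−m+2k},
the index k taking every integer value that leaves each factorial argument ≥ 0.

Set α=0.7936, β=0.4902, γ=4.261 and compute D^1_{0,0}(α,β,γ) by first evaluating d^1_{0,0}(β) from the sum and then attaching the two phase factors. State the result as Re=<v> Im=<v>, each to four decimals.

Split into d^1_{0,0}(β=0.4902) × two z-phases.
Half-angle: c=0.970113, s=0.242653. N=√(1·1·1·1)=1.000000
Admissible k: 0..1 (factorial args all ≥0)
  k=0: (−1)^0·1.0000/(1)·0.9701^2·0.2427^0 = +0.941119
  k=1: (−1)^1·1.0000/(1)·0.9701^0·0.2427^2 = -0.058881
d^1_{0,0}(0.4902) = +0.941119 -0.058881 = +0.882239
D = (+1.000000+0.000000i)·(+0.882239)·(+1.000000+0.000000i) = +0.882239+0.000000i

Re=0.8822 Im=0.0000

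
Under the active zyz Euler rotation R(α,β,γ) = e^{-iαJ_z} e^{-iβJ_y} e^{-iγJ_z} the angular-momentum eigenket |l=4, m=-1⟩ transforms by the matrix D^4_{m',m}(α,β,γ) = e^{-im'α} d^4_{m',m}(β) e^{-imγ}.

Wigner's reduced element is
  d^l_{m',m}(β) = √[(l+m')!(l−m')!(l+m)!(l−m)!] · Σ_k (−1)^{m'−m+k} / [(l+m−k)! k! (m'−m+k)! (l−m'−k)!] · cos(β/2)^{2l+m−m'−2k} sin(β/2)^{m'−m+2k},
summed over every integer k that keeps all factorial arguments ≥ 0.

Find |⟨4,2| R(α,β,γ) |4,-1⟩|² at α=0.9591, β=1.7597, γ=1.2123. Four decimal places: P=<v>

P=0.1410

D^4_{2,-1}(0.9591,1.7597,1.2123) = e^{-i·2·0.9591}·d^4_{2,-1}(1.7597)·e^{-i·-1·1.2123}. Compute d first:
With c≡cos(β/2)=0.637267 and s≡sin(β/2)=0.770643, N=[720·2·6·120]^{1/2}=1018.233765
The bounds max(0,m−m')=0 and min(l+m,l−m')=2 give 3 terms
  k=0: (−1)^3·1018.2338/(72)·0.6373^5·0.7706^3 = -0.680270
  k=1: (−1)^4·1018.2338/(48)·0.6373^3·0.7706^5 = +1.492234
  k=2: (−1)^5·1018.2338/(240)·0.6373^1·0.7706^7 = -0.436447
d^4_{2,-1}(1.7597) = -0.680270 +1.492234 -0.436447 = +0.375517
|D^4_{2,-1}|² = |d^4_{2,-1}(β)|² = (+0.375517)² = 0.141013 (the z-rotation phases have unit modulus)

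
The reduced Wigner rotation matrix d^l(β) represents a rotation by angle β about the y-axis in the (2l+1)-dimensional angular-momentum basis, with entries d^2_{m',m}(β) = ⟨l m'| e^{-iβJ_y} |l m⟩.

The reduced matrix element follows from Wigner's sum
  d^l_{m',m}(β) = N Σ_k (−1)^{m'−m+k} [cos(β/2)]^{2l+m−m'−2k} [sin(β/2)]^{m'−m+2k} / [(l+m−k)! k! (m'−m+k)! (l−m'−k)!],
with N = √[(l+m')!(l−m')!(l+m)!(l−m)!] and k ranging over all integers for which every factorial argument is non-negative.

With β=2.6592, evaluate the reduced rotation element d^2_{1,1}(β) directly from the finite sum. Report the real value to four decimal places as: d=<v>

d^2_{1,1}(β=2.6592) via Wigner's sum:
Half-angle: c=0.238864, s=0.971053. N=√(6·1·6·1)=6.000000
The bounds max(0,m−m')=0 and min(l+m,l−m')=1 give 2 terms
  k=0: (−1)^0·6.0000/(6)·0.2389^4·0.9711^0 = +0.003255
  k=1: (−1)^1·6.0000/(2)·0.2389^2·0.9711^2 = -0.161402
d^2_{1,1}(2.6592) = +0.003255 -0.161402 = -0.158147

d=-0.1581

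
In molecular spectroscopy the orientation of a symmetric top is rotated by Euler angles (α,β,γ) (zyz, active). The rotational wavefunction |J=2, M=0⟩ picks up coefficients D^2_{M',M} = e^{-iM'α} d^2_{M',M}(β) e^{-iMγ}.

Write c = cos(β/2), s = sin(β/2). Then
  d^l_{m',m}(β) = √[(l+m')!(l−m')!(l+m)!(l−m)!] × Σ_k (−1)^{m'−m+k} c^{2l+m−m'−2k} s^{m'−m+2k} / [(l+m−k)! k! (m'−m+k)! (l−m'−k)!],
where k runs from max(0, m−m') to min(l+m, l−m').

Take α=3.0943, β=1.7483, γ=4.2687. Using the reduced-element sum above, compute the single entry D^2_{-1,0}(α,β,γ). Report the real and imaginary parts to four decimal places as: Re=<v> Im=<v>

D^2_{-1,0}(3.0943,1.7483,4.2687) = e^{-i·-1·3.0943}·d^2_{-1,0}(1.7483)·e^{-i·0·4.2687}. Compute d first:
With c≡cos(β/2)=0.641649 and s≡sin(β/2)=0.766998, N=[1·6·2·2]^{1/2}=4.898979
k∈{1,2} keeps every argument non-negative
  k=1: (−1)^0·4.8990/(2)·0.6416^3·0.7670^1 = +0.496321
  k=2: (−1)^1·4.8990/(2)·0.6416^1·0.7670^3 = -0.709180
d^2_{-1,0}(1.7483) = +0.496321 -0.709180 = -0.212859
Attach z-rotation phases: D = e^{-i(-1)(3.0943)}·(-0.212859)·e^{-i(0)(4.2687)} = +0.212621-0.010063i

Re=0.2126 Im=-0.0101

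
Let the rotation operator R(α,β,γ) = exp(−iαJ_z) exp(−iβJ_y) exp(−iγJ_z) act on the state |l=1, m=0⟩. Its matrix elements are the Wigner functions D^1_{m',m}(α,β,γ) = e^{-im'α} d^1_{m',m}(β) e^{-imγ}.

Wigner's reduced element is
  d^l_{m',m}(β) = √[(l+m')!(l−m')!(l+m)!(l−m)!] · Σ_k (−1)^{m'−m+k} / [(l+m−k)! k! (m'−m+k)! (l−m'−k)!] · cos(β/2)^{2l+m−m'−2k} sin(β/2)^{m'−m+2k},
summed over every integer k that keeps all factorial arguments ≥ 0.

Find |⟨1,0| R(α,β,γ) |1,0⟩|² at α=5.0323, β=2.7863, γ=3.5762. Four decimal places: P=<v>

P=0.8790

First d^1_{0,0}(β=2.7863), then the phase factors e^{-i(0)α} and e^{-i(0)γ}:
With c≡cos(β/2)=0.176713 and s≡sin(β/2)=0.984262, N=[1·1·1·1]^{1/2}=1.000000
The bounds max(0,m−m')=0 and min(l+m,l−m')=1 give 2 terms
  k=0: (−1)^0·1.0000/(1)·0.1767^2·0.9843^0 = +0.031228
  k=1: (−1)^1·1.0000/(1)·0.1767^0·0.9843^2 = -0.968772
d^1_{0,0}(2.7863) = +0.031228 -0.968772 = -0.937545
|D^1_{0,0}|² = |d^1_{0,0}(β)|² = (-0.937545)² = 0.878990 (the z-rotation phases have unit modulus)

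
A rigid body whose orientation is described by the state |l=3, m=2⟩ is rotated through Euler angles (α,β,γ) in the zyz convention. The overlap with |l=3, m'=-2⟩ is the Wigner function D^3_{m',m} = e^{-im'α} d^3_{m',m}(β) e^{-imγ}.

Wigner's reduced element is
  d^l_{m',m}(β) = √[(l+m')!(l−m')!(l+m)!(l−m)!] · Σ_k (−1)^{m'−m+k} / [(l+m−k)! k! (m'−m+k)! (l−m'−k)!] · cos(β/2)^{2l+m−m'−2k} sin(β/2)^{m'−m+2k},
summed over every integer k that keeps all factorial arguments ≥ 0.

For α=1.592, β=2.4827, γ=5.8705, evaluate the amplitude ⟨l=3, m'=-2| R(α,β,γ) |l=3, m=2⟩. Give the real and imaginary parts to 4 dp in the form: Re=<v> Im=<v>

D^3_{-2,2}(1.592,2.4827,5.8705) = e^{-i·-2·1.592}·d^3_{-2,2}(2.4827)·e^{-i·2·5.8705}. Compute d first:
Half-angle: c=0.323519, s=0.946222. N=√(1·120·120·1)=120.000000
k∈{4,5} keeps every argument non-negative
  k=4: (−1)^0·120.0000/(24)·0.3235^2·0.9462^4 = +0.419509
  k=5: (−1)^1·120.0000/(120)·0.3235^0·0.9462^6 = -0.717724
d^3_{-2,2}(2.4827) = +0.419509 -0.717724 = -0.298214
D = (-0.999101-0.042395i)·(-0.298214)·(+0.678285+0.734799i) = +0.192802+0.227506i

Re=0.1928 Im=0.2275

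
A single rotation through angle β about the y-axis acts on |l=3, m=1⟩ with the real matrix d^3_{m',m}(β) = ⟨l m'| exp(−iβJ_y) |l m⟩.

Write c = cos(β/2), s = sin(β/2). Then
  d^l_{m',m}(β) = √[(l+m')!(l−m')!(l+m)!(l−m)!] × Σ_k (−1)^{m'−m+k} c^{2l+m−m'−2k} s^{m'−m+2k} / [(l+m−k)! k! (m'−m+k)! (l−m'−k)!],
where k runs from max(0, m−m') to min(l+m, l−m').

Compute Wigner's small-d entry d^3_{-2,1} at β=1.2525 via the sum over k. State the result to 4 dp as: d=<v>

d^3_{-2,1}(β=1.2525) via Wigner's sum:
With c≡cos(β/2)=0.810231 and s≡sin(β/2)=0.586111, N=[1·120·24·2]^{1/2}=75.894664
k∈{3,4} keeps every argument non-negative
  k=3: (−1)^0·75.8947/(12)·0.8102^3·0.5861^3 = +0.677322
  k=4: (−1)^1·75.8947/(24)·0.8102^1·0.5861^5 = -0.177217
d^3_{-2,1}(1.2525) = +0.677322 -0.177217 = +0.500105

d=0.5001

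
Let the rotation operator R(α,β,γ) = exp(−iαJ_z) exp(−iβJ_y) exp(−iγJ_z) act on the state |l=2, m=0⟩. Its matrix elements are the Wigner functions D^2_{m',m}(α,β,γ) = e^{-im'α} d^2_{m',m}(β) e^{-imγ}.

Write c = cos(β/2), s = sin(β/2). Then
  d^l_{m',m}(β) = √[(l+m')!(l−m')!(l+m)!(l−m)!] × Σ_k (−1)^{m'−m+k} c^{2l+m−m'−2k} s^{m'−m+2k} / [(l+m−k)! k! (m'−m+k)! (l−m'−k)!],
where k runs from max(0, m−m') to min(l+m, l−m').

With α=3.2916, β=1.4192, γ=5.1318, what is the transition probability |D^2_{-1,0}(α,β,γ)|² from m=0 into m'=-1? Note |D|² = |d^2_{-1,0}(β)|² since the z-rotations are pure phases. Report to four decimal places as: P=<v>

Split into d^2_{-1,0}(β=1.4192) × two z-phases.
With c≡cos(β/2)=0.758623 and s≡sin(β/2)=0.651530, N=[1·6·2·2]^{1/2}=4.898979
The bounds max(0,m−m')=1 and min(l+m,l−m')=2 give 2 terms
  k=1: (−1)^0·4.8990/(2)·0.7586^3·0.6515^1 = +0.696767
  k=2: (−1)^1·4.8990/(2)·0.7586^1·0.6515^3 = -0.513932
d^2_{-1,0}(1.4192) = +0.696767 -0.513932 = +0.182835
|D^2_{-1,0}|² = |d^2_{-1,0}(β)|² = (+0.182835)² = 0.033429 (the z-rotation phases have unit modulus)

P=0.0334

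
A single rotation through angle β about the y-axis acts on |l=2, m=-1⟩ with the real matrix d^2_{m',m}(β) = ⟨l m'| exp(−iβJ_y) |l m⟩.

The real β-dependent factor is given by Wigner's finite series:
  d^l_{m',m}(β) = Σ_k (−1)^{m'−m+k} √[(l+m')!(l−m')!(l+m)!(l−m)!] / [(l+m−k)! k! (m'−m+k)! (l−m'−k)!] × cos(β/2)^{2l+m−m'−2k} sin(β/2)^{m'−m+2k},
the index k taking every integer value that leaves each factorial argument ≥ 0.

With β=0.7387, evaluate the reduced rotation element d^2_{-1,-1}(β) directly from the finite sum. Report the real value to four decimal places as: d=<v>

d=0.4163

d^2_{-1,-1}(β=0.7387) via Wigner's sum:
Half-angle: c=0.932562, s=0.361009. N=√(1·6·1·6)=6.000000
k∈{0,1} keeps every argument non-negative
  k=0: (−1)^0·6.0000/(6)·0.9326^4·0.3610^0 = +0.756330
  k=1: (−1)^1·6.0000/(2)·0.9326^2·0.3610^2 = -0.340027
d^2_{-1,-1}(0.7387) = +0.756330 -0.340027 = +0.416303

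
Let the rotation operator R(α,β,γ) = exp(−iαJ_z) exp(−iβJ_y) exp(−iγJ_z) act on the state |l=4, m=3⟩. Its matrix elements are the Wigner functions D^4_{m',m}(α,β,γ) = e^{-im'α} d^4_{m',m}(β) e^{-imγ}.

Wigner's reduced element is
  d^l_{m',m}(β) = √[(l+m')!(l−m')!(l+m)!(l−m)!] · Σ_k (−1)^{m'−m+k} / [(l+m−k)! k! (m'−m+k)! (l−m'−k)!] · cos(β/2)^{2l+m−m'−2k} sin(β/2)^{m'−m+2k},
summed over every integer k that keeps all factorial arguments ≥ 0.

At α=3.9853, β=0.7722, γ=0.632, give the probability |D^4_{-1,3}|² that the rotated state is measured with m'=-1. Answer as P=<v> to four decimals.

D^4_{-1,3}(3.9853,0.7722,0.632) = e^{-i·-1·3.9853}·d^4_{-1,3}(0.7722)·e^{-i·3·0.632}. Compute d first:
With c≡cos(β/2)=0.926385 and s≡sin(β/2)=0.376578, N=[6·120·5040·1]^{1/2}=1904.940944
The bounds max(0,m−m')=4 and min(l+m,l−m')=5 give 2 terms
  k=4: (−1)^0·1904.9409/(144)·0.9264^4·0.3766^4 = +0.195932
  k=5: (−1)^1·1904.9409/(240)·0.9264^2·0.3766^6 = -0.019426
d^4_{-1,3}(0.7722) = +0.195932 -0.019426 = +0.176506
|D^4_{-1,3}|² = |d^4_{-1,3}(β)|² = (+0.176506)² = 0.031154 (the z-rotation phases have unit modulus)

P=0.0312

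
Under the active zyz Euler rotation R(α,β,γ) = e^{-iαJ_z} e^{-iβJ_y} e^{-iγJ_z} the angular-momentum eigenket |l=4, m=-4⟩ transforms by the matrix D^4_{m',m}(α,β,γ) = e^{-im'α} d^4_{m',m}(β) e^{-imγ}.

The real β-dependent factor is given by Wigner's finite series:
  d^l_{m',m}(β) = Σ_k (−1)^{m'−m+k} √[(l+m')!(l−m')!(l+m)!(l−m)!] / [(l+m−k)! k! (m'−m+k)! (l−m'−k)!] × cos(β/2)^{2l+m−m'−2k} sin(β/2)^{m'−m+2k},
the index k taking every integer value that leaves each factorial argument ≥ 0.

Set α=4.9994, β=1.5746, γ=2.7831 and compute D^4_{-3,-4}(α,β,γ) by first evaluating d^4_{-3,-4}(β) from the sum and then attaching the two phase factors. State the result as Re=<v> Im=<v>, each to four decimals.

Re=-0.0947 Im=-0.1469

D^4_{-3,-4}(4.9994,1.5746,2.7831) = e^{-i·-3·4.9994}·d^4_{-3,-4}(1.5746)·e^{-i·-4·2.7831}. Compute d first:
c=cos(1.5746/2)=0.705761, s=sin(1.5746/2)=0.708450; N=√[1·5040·1·40320]=14255.272709
k: max(0,(-4)−(-3))=0 … min(4+(-4),4−(-3))=0
  k=0: (−1)^1·14255.2727/(5040)·0.7058^7·0.7085^1 = -0.174766
d^4_{-3,-4}(1.5746) = -0.174766
Attach z-rotation phases: D = e^{-i(-3)(4.9994)}·(-0.174766)·e^{-i(-4)(2.7831)} = -0.094741-0.146858i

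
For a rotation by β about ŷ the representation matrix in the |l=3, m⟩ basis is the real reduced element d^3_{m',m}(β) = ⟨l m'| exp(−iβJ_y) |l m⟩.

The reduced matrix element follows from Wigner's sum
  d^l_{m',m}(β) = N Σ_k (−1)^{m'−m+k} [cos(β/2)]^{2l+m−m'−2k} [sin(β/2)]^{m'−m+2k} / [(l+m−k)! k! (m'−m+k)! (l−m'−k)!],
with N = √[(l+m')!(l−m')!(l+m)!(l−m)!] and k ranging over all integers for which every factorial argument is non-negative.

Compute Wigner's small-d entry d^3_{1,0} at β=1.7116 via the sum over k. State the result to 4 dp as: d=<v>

d=0.3865

d^3_{1,0}(β=1.7116) via Wigner's sum:
With c≡cos(β/2)=0.655615 and s≡sin(β/2)=0.755096, N=[24·2·6·6]^{1/2}=41.569219
The bounds max(0,m−m')=0 and min(l+m,l−m')=2 give 3 terms
  k=0: (−1)^1·41.5692/(12)·0.6556^5·0.7551^1 = -0.316837
  k=1: (−1)^2·41.5692/(4)·0.6556^3·0.7551^3 = +1.260851
  k=2: (−1)^3·41.5692/(12)·0.6556^1·0.7551^5 = -0.557505
d^3_{1,0}(1.7116) = -0.316837 +1.260851 -0.557505 = +0.386508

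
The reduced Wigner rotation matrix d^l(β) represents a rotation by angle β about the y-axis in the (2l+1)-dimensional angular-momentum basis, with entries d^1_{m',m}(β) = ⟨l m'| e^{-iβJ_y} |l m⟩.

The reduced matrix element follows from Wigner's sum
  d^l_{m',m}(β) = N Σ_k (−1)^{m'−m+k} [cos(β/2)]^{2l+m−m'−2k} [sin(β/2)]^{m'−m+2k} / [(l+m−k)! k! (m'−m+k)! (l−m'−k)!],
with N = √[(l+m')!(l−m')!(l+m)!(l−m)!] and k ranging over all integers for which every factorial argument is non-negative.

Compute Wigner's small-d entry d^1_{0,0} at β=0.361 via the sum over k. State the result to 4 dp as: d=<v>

d^1_{0,0}(β=0.361) via Wigner's sum:
c=cos(0.361/2)=0.983754, s=sin(0.361/2)=0.179521; N=√[1·1·1·1]=1.000000
k∈{0,1} keeps every argument non-negative
  k=0: (−1)^0·1.0000/(1)·0.9838^2·0.1795^0 = +0.967772
  k=1: (−1)^1·1.0000/(1)·0.9838^0·0.1795^2 = -0.032228
d^1_{0,0}(0.361) = +0.967772 -0.032228 = +0.935544

d=0.9355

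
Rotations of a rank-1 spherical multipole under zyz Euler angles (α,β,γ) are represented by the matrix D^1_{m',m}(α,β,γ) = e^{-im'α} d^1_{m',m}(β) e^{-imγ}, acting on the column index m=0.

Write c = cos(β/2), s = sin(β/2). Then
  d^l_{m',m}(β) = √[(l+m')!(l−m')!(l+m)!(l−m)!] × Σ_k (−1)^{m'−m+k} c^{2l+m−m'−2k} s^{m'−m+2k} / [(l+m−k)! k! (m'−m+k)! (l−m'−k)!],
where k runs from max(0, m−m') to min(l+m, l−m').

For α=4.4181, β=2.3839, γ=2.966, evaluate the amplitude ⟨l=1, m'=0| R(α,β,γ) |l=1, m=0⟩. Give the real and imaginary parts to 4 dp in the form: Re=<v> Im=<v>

Re=-0.7264 Im=0.0000

Split into d^1_{0,0}(β=2.3839) × two z-phases.
Half-angle: c=0.369849, s=0.929092. N=√(1·1·1·1)=1.000000
Admissible k: 0..1 (factorial args all ≥0)
  k=0: (−1)^0·1.0000/(1)·0.3698^2·0.9291^0 = +0.136788
  k=1: (−1)^1·1.0000/(1)·0.3698^0·0.9291^2 = -0.863212
d^1_{0,0}(2.3839) = +0.136788 -0.863212 = -0.726424
D = (+1.000000+0.000000i)·(-0.726424)·(+1.000000+0.000000i) = -0.726424+0.000000i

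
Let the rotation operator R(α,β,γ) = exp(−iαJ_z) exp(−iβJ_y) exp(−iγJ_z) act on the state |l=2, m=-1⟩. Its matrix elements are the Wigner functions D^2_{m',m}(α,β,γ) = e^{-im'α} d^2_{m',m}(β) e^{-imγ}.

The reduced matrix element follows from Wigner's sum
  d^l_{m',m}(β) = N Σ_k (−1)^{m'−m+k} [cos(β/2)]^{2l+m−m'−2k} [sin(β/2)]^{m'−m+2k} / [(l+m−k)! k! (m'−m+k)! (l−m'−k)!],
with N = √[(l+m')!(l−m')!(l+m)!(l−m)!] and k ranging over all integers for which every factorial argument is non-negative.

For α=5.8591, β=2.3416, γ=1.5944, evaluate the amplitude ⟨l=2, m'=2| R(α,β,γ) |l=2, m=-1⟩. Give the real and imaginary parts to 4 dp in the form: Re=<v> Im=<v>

Re=0.4658 Im=-0.3916

Split into d^2_{2,-1}(β=2.3416) × two z-phases.
With c≡cos(β/2)=0.389415 and s≡sin(β/2)=0.921062, N=[24·1·1·6]^{1/2}=12.000000
The bounds max(0,m−m')=0 and min(l+m,l−m')=0 give 1 term
  k=0: (−1)^3·12.0000/(6)·0.3894^1·0.9211^3 = -0.608569
d^2_{2,-1}(2.3416) = -0.608569
Attach z-rotation phases: D = e^{-i(2)(5.8591)}·(-0.608569)·e^{-i(-1)(1.5944)} = +0.465842-0.391596i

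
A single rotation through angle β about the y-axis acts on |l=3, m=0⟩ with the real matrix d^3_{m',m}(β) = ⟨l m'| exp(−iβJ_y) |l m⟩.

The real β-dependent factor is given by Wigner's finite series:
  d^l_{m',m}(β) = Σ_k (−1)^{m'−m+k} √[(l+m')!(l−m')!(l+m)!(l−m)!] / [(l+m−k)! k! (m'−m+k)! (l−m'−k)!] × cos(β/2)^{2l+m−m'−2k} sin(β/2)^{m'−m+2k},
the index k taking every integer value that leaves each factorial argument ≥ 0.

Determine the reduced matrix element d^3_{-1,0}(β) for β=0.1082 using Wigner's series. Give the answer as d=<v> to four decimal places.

d=0.1843

d^3_{-1,0}(β=0.1082) via Wigner's sum:
With c≡cos(β/2)=0.998537 and s≡sin(β/2)=0.054074, N=[2·24·6·6]^{1/2}=41.569219
k∈{1,2,3} keeps every argument non-negative
  k=1: (−1)^0·41.5692/(12)·0.9985^5·0.0541^1 = +0.185950
  k=2: (−1)^1·41.5692/(4)·0.9985^3·0.0541^3 = -0.001636
  k=3: (−1)^2·41.5692/(12)·0.9985^1·0.0541^5 = +0.000002
d^3_{-1,0}(0.1082) = +0.185950 -0.001636 +0.000002 = +0.184316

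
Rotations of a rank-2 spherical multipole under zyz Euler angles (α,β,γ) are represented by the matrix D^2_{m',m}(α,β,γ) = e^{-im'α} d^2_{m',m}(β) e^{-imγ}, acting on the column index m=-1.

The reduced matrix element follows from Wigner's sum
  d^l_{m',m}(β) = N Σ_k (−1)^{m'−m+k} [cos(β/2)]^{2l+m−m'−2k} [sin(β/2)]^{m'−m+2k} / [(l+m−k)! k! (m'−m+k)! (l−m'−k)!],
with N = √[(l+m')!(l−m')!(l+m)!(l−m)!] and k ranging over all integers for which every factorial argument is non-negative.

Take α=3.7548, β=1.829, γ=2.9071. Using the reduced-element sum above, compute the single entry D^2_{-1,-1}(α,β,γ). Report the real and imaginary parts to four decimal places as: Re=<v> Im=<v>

Re=-0.5226 Im=-0.2080

D^2_{-1,-1}(3.7548,1.829,2.9071) = e^{-i·-1·3.7548}·d^2_{-1,-1}(1.829)·e^{-i·-1·2.9071}. Compute d first:
c=cos(1.829/2)=0.610187, s=sin(1.829/2)=0.792258; N=√[1·6·1·6]=6.000000
k∈{0,1} keeps every argument non-negative
  k=0: (−1)^0·6.0000/(6)·0.6102^4·0.7923^0 = +0.138628
  k=1: (−1)^1·6.0000/(2)·0.6102^2·0.7923^2 = -0.701100
d^2_{-1,-1}(1.829) = +0.138628 -0.701100 = -0.562471
Attach z-rotation phases: D = e^{-i(-1)(3.7548)}·(-0.562471)·e^{-i(-1)(2.9071)} = -0.522615-0.207961i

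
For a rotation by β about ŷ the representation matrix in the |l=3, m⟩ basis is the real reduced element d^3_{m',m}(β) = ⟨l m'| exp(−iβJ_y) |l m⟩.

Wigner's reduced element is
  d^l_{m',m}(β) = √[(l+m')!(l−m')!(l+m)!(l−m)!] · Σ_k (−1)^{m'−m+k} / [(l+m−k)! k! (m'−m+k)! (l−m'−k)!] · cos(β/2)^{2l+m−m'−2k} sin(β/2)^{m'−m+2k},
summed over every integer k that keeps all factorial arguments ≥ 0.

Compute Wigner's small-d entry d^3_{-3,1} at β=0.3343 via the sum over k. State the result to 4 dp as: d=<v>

d^3_{-3,1}(β=0.3343) via Wigner's sum:
c=cos(0.3343/2)=0.986063, s=sin(0.3343/2)=0.166373; N=√[1·720·24·2]=185.903201
Admissible k: 4..4 (factorial args all ≥0)
  k=4: (−1)^0·185.9032/(48)·0.9861^2·0.1664^4 = +0.002885
d^3_{-3,1}(0.3343) = +0.002885

d=0.0029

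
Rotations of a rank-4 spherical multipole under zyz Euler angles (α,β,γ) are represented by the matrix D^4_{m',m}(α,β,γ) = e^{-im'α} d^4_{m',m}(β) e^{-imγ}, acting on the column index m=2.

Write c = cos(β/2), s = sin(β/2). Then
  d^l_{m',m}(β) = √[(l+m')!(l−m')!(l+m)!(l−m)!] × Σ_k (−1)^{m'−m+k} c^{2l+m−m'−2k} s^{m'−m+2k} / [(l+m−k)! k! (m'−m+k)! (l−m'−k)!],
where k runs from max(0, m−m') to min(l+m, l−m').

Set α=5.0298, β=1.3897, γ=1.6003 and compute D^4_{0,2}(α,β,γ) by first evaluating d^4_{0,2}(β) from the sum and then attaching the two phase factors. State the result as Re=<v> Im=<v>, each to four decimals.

First d^4_{0,2}(β=1.3897), then the phase factors e^{-i(0)α} and e^{-i(2)γ}:
Half-angle: c=0.768150, s=0.640270. N=√(24·24·720·2)=910.735966
k∈{2,3,4} keeps every argument non-negative
  k=2: (−1)^0·910.7360/(96)·0.7681^6·0.6403^2 = +0.798957
  k=3: (−1)^1·910.7360/(36)·0.7681^4·0.6403^4 = -1.480222
  k=4: (−1)^2·910.7360/(96)·0.7681^2·0.6403^6 = +0.385650
d^4_{0,2}(1.3897) = +0.798957 -1.480222 +0.385650 = -0.295615
Phases: e^{-i·(0)·5.0298}=+1.000000+0.000000i, e^{-i·(2)·1.6003}=-0.998260+0.058973i ⇒ D=+0.295101-0.017433i

Re=0.2951 Im=-0.0174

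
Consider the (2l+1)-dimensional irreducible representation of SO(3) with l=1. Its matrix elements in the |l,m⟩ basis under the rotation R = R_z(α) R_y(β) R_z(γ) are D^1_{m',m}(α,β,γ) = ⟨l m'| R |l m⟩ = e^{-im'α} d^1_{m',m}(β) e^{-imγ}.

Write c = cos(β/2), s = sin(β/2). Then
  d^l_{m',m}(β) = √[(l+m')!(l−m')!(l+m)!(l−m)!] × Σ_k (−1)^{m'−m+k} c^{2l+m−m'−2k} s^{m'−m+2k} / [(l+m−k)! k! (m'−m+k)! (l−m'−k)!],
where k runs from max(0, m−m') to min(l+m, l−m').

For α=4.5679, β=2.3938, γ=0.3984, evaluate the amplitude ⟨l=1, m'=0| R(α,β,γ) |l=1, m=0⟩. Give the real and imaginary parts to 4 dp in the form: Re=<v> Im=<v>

Re=-0.7332 Im=0.0000

D^1_{0,0}(4.5679,2.3938,0.3984) = e^{-i·0·4.5679}·d^1_{0,0}(2.3938)·e^{-i·0·0.3984}. Compute d first:
With c≡cos(β/2)=0.365245 and s≡sin(β/2)=0.930911, N=[1·1·1·1]^{1/2}=1.000000
The bounds max(0,m−m')=0 and min(l+m,l−m')=1 give 2 terms
  k=0: (−1)^0·1.0000/(1)·0.3652^2·0.9309^0 = +0.133404
  k=1: (−1)^1·1.0000/(1)·0.3652^0·0.9309^2 = -0.866596
d^1_{0,0}(2.3938) = +0.133404 -0.866596 = -0.733192
Phases: e^{-i·(0)·4.5679}=+1.000000+0.000000i, e^{-i·(0)·0.3984}=+1.000000+0.000000i ⇒ D=-0.733192+0.000000i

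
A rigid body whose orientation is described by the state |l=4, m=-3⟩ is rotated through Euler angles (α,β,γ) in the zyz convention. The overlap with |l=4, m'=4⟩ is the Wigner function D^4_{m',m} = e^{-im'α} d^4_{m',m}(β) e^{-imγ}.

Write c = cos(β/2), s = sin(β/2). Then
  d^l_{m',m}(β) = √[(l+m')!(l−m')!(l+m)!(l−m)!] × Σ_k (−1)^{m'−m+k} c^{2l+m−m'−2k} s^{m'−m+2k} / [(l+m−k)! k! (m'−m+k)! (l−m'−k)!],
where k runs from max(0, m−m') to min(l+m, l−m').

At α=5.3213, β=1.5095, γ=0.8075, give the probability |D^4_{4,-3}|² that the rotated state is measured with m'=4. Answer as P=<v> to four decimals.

First d^4_{4,-3}(β=1.5095), then the phase factors e^{-i(4)α} and e^{-i(-3)γ}:
With c≡cos(β/2)=0.728443 and s≡sin(β/2)=0.685107, N=[40320·1·1·5040]^{1/2}=14255.272709
The bounds max(0,m−m')=0 and min(l+m,l−m')=0 give 1 term
  k=0: (−1)^7·14255.2727/(5040)·0.7284^1·0.6851^7 = -0.145965
d^4_{4,-3}(1.5095) = -0.145965
|D^4_{4,-3}|² = |d^4_{4,-3}(β)|² = (-0.145965)² = 0.021306 (the z-rotation phases have unit modulus)

P=0.0213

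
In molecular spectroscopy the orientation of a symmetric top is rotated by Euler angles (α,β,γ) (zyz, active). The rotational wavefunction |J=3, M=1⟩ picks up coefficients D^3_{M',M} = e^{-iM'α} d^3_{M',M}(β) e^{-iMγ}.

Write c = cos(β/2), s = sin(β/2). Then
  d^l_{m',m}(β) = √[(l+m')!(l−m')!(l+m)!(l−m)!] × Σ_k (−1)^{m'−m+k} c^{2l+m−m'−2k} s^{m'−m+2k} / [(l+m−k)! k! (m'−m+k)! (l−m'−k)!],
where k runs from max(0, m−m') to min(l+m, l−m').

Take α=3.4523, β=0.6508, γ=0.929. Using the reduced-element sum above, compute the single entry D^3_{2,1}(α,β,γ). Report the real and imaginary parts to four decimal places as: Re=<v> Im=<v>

Re=-0.0122 Im=0.5962

D^3_{2,1}(3.4523,0.6508,0.929) = e^{-i·2·3.4523}·d^3_{2,1}(0.6508)·e^{-i·1·0.929}. Compute d first:
With c≡cos(β/2)=0.947523 and s≡sin(β/2)=0.319688, N=[120·1·24·2]^{1/2}=75.894664
Admissible k: 0..1 (factorial args all ≥0)
  k=0: (−1)^1·75.8947/(24)·0.9475^5·0.3197^1 = -0.772102
  k=1: (−1)^2·75.8947/(12)·0.9475^3·0.3197^3 = +0.175783
d^3_{2,1}(0.6508) = -0.772102 +0.175783 = -0.596319
Phases: e^{-i·(2)·3.4523}=+0.813056-0.582186i, e^{-i·(1)·0.929}=+0.598635-0.801022i ⇒ D=-0.012153+0.596195i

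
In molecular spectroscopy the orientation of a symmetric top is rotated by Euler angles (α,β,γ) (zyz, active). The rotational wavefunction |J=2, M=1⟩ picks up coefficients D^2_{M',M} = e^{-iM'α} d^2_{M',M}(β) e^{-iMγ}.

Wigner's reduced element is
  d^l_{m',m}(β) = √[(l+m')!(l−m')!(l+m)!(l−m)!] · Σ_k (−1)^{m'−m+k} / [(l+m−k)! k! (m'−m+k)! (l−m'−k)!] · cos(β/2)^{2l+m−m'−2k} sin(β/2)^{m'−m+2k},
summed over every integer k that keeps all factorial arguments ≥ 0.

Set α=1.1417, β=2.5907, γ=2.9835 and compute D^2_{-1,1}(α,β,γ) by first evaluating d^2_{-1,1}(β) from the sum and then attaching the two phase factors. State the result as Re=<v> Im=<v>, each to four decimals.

Re=0.1745 Im=0.6282

Split into d^2_{-1,1}(β=2.5907) × two z-phases.
Half-angle: c=0.271976, s=0.962304. N=√(1·6·6·1)=6.000000
The bounds max(0,m−m')=2 and min(l+m,l−m')=3 give 2 terms
  k=2: (−1)^0·6.0000/(2)·0.2720^2·0.9623^2 = +0.205498
  k=3: (−1)^1·6.0000/(6)·0.2720^0·0.9623^4 = -0.857529
d^2_{-1,1}(2.5907) = +0.205498 -0.857529 = -0.652031
Attach z-rotation phases: D = e^{-i(-1)(1.1417)}·(-0.652031)·e^{-i(1)(2.9835)} = +0.174548+0.628234i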